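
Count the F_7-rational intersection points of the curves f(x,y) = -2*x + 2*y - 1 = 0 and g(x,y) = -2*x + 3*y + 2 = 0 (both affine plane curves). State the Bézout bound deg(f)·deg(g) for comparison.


Common zeros: {(0, 4)}; count = 1; Bézout bound = 1.

deg(f) = 1, deg(g) = 1, so Bézout bound = 1.
Scan x ∈ F_7. For each x, list the y ∈ F_7 with f(x, y) ≡ 0 and those with g(x, y) ≡ 0 (mod 7); the common zeros in that column are the intersection.
  x = 0: f ≡ 0 at y ∈ {4}; g ≡ 0 at y ∈ {4}; common: {4}.
  x = 1: f ≡ 0 at y ∈ {5}; g ≡ 0 at y ∈ {0}; common: ∅.
  x = 2: f ≡ 0 at y ∈ {6}; g ≡ 0 at y ∈ {3}; common: ∅.
  x = 3: f ≡ 0 at y ∈ {0}; g ≡ 0 at y ∈ {6}; common: ∅.
  x = 4: f ≡ 0 at y ∈ {1}; g ≡ 0 at y ∈ {2}; common: ∅.
  x = 5: f ≡ 0 at y ∈ {2}; g ≡ 0 at y ∈ {5}; common: ∅.
  x = 6: f ≡ 0 at y ∈ {3}; g ≡ 0 at y ∈ {1}; common: ∅.
Collecting: common zeros = {(0, 4)}, so the count is 1.
Comparison with the Bézout bound: 1 ≤ 1 = deg(f)·deg(g), as expected for curves with no common component (the bound is attained).


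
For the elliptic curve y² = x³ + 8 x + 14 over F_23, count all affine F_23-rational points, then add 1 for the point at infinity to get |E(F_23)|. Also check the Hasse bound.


Affine points = {(1, 0), (4, 8), (4, 15), (5, 8), (5, 15), (6, 5), (6, 18), (10, 6), (10, 17), (14, 8), (14, 15), (15, 6), (15, 17), (16, 11), (16, 12), (17, 7), (17, 16), (20, 3), (20, 20), (21, 6), (21, 17)}; affine count = 21; |E(F_23)| = 22.

Discriminant check: Δ ∝ 4a³ + 27b² = 4·8³ + 27·14² = 4·512 + 27·196 ≡ 3 (mod 23). Nonzero ⇒ E is nonsingular.
For each x ∈ F_23, compute rhs = x³ + 8·x + 14 mod 23, then count y ∈ F_23 with y² ≡ rhs.
  x = 0: rhs = 14, matching y values: none (0 points).
  x = 1: rhs = 0, matching y values: 0 (1 points).
  x = 2: rhs = 15, matching y values: none (0 points).
  x = 3: rhs = 19, matching y values: none (0 points).
  x = 4: rhs = 18, matching y values: 8, 15 (2 points).
  x = 5: rhs = 18, matching y values: 8, 15 (2 points).
  x = 6: rhs = 2, matching y values: 5, 18 (2 points).
  x = 7: rhs = 22, matching y values: none (0 points).
  x = 8: rhs = 15, matching y values: none (0 points).
  x = 9: rhs = 10, matching y values: none (0 points).
  x = 10: rhs = 13, matching y values: 6, 17 (2 points).
  x = 11: rhs = 7, matching y values: none (0 points).
  x = 12: rhs = 21, matching y values: none (0 points).
  x = 13: rhs = 15, matching y values: none (0 points).
  x = 14: rhs = 18, matching y values: 8, 15 (2 points).
  x = 15: rhs = 13, matching y values: 6, 17 (2 points).
  x = 16: rhs = 6, matching y values: 11, 12 (2 points).
  x = 17: rhs = 3, matching y values: 7, 16 (2 points).
  x = 18: rhs = 10, matching y values: none (0 points).
  x = 19: rhs = 10, matching y values: none (0 points).
  x = 20: rhs = 9, matching y values: 3, 20 (2 points).
  x = 21: rhs = 13, matching y values: 6, 17 (2 points).
  x = 22: rhs = 5, matching y values: none (0 points).
Total affine count: 21.
Full point count |E(F_23)| = 21 + 1 = 22.
Hasse bound: |22 − (23+1)| = |-2| = 2 ≤ 2√23 ≈ 9.5917 ✓.


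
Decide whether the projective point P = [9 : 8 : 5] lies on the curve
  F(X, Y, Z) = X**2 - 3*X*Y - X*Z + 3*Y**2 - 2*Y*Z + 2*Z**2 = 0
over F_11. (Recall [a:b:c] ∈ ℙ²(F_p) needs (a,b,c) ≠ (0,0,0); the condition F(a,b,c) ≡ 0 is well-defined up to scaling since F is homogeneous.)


F(9,8,5) ≡ 4 (mod 11); P is NOT on the curve.

Evaluate F(9, 8, 5) term-by-term (mod 11).
  X**2 ↦ 1·81·1·1 = 81
  -3*X*Y ↦ -3·9·8·1 = -216
  -X*Z ↦ -1·9·1·5 = -45
  3*Y**2 ↦ 3·1·64·1 = 192
  -2*Y*Z ↦ -2·1·8·5 = -80
  2*Z**2 ↦ 2·1·1·25 = 50
Sum: F(9, 8, 5) = (81) + (-216) + (-45) + (192) + (-80) + (50) = -18.
Reducing mod 11: -18 ≡ 4 (mod 11).
Since F(a, b, c) ≡ 4 ≠ 0 (mod 11), P does NOT lie on the curve.


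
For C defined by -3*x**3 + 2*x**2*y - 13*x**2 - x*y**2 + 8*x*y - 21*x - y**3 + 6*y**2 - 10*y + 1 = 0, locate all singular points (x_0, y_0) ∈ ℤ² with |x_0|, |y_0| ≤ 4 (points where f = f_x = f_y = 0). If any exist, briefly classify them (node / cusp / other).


Singular points: {(-1, 2)}; classification: cusp.

Compute partial derivatives:
  f_x = -9*x**2 + 4*x*y - 26*x - y**2 + 8*y - 21.
  f_y = 2*x**2 - 2*x*y + 8*x - 3*y**2 + 12*y - 10.
Scan x_0 ∈ {−4, ..., 4}. For each x_0, f_y(x_0, y) is a polynomial in y; find its integer roots y ∈ {−4, ..., 4}, then test f_x and f at those candidates.
  x = -4: f_y(-4, y) = -3*y**2 + 20*y - 10; no integer root y with |y| ≤ 4.
  x = -3: f_y(-3, y) = -3*y**2 + 18*y - 16; no integer root y with |y| ≤ 4.
  x = -2: f_y(-2, y) = -3*y**2 + 16*y - 18; no integer root y with |y| ≤ 4.
  x = -1: f_y(-1, y) = -3*y**2 + 14*y - 16; vanishes at y ∈ {2}. (-1, 2): f_x = 0, f = 0 — SINGULAR.
  x = 0: f_y(0, y) = -3*y**2 + 12*y - 10; no integer root y with |y| ≤ 4.
  x = 1: f_y(1, y) = -3*y**2 + 10*y; vanishes at y ∈ {0}. (1, 0): f_x = -56 ≠ 0.
  x = 2: f_y(2, y) = -3*y**2 + 8*y + 14; no integer root y with |y| ≤ 4.
  x = 3: f_y(3, y) = -3*y**2 + 6*y + 32; no integer root y with |y| ≤ 4.
  x = 4: f_y(4, y) = -3*y**2 + 4*y + 54; no integer root y with |y| ≤ 4.
Only singular point on the grid: (-1, 2).
Classify: substitute x = -1 + u, y = 2 + v and expand: f = -3*u**3 + 2*u**2*v - u*v**2 - v**3 + v**2.
No constant or linear terms (consistent with a singular point). Quadratic part: v**2. Cubic part: -3*u**3 + 2*u**2*v - u*v**2 - v**3.
The quadratic part v**2 is a perfect square, so there is a single (double) tangent line v = 0, i.e. y = 2. Restricting the cubic part to that line (v = 0) leaves -3*u**3 ≠ 0, so f is not divisible by v and the branch is v² ≈ 3*u**3 to lowest order — this is a cusp.
Classification: cusp.


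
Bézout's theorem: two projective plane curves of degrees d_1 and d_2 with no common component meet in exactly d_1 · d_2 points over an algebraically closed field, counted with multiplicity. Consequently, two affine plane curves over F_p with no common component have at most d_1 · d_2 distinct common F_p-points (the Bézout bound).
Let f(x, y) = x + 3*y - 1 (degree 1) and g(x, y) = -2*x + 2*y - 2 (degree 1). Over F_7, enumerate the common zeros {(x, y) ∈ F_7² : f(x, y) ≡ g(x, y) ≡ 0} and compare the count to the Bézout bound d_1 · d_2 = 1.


Common zeros: {(3, 4)}; count = 1; Bézout bound = 1.

deg(f) = 1, deg(g) = 1, so Bézout bound = 1.
Scan x ∈ F_7. For each x, list the y ∈ F_7 with f(x, y) ≡ 0 and those with g(x, y) ≡ 0 (mod 7); the common zeros in that column are the intersection.
  x = 0: f ≡ 0 at y ∈ {5}; g ≡ 0 at y ∈ {1}; common: ∅.
  x = 1: f ≡ 0 at y ∈ {0}; g ≡ 0 at y ∈ {2}; common: ∅.
  x = 2: f ≡ 0 at y ∈ {2}; g ≡ 0 at y ∈ {3}; common: ∅.
  x = 3: f ≡ 0 at y ∈ {4}; g ≡ 0 at y ∈ {4}; common: {4}.
  x = 4: f ≡ 0 at y ∈ {6}; g ≡ 0 at y ∈ {5}; common: ∅.
  x = 5: f ≡ 0 at y ∈ {1}; g ≡ 0 at y ∈ {6}; common: ∅.
  x = 6: f ≡ 0 at y ∈ {3}; g ≡ 0 at y ∈ {0}; common: ∅.
Collecting: common zeros = {(3, 4)}, so the count is 1.
Comparison with the Bézout bound: 1 ≤ 1 = deg(f)·deg(g), as expected for curves with no common component (the bound is attained).


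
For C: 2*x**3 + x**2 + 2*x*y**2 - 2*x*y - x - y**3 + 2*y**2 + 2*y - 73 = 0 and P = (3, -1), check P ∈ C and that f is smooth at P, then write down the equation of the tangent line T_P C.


Tangent line at P: 63*x - 23*y - 212 = 0.

Step 1: f(3, -1) = 0, so P lies on C.
Step 2: partial derivatives
  f_x(x, y) = 6*x**2 + 2*x + 2*y**2 - 2*y - 1, f_y(x, y) = 4*x*y - 2*x - 3*y**2 + 4*y + 2.
  f_x(P) = 63, f_y(P) = -23 (gradient nonzero, so P is smooth).
Step 3: tangent line at P: 63·(x − 3) + -23·(y − -1) = 0.
Expanding: 63*x - 23*y - 212 = 0.


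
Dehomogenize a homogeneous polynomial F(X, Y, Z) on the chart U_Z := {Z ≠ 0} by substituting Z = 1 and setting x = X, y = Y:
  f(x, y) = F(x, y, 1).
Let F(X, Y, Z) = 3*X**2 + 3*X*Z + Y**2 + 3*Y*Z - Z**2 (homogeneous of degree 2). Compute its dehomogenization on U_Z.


f(x, y) = 3*x**2 + 3*x + y**2 + 3*y - 1

On U_Z we set Z = 1. Each monomial c·X^i·Y^j·Z^k in F becomes c·x^i·y^j·1^k = c·x^i·y^j.
Substituting Z = 1: F(X, Y, 1) = 3*x**2 + 3*x + y**2 + 3*y - 1.
Note: deg(f) ≤ deg(F) = 2; strict inequality happens when F is divisible by Z (lost terms).


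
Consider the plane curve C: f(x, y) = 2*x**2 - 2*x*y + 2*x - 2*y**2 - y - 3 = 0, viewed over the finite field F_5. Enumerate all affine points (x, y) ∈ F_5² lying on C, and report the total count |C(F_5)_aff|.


Affine F_5-points: ∅; count = 0.

For each of the 25 pairs (x, y) ∈ F_5², evaluate f(x, y) mod 5. Record the zeros.
  x = 0: [0↦2, 1↦4, 2↦2, 3↦1, 4↦1]  zeros at y ∈ ∅
  x = 1: [0↦1, 1↦1, 2↦2, 3↦4, 4↦2]  zeros at y ∈ ∅
  x = 2: [0↦4, 1↦2, 2↦1, 3↦1, 4↦2]  zeros at y ∈ ∅
  x = 3: [0↦1, 1↦2, 2↦4, 3↦2, 4↦1]  zeros at y ∈ ∅
  x = 4: [0↦2, 1↦1, 2↦1, 3↦2, 4↦4]  zeros at y ∈ ∅
Collecting zeros: affine points = ∅.
Total count |C(F_5)_aff| = 0.


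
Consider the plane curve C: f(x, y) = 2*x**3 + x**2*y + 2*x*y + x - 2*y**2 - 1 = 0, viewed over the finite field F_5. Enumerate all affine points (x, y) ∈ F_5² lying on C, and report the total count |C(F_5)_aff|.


Affine F_5-points: {(1, 2), (2, 2), (4, 3), (4, 4)}; count = 4.

For each of the 25 pairs (x, y) ∈ F_5², evaluate f(x, y) mod 5. Record the zeros.
  x = 0: [0↦4, 1↦2, 2↦1, 3↦1, 4↦2]  zeros at y ∈ ∅
  x = 1: [0↦2, 1↦3, 2↦0, 3↦3, 4↦2]  zeros at y ∈ {2}
  x = 2: [0↦2, 1↦3, 2↦0, 3↦3, 4↦2]  zeros at y ∈ {2}
  x = 3: [0↦1, 1↦4, 2↦3, 3↦3, 4↦4]  zeros at y ∈ ∅
  x = 4: [0↦1, 1↦3, 2↦1, 3↦0, 4↦0]  zeros at y ∈ {3, 4}
Collecting zeros: affine points = {(1, 2), (2, 2), (4, 3), (4, 4)}.
Total count |C(F_5)_aff| = 4.


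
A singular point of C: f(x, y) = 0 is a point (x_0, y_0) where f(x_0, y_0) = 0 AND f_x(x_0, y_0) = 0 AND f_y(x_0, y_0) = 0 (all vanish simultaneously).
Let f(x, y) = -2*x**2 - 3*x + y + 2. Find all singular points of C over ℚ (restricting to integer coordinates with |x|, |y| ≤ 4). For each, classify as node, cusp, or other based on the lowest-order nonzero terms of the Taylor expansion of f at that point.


No singular points in the scanned grid; C is smooth there.

Compute partial derivatives:
  f_x = -4*x - 3.
  f_y = 1.
f_y = 1 is a nonzero constant, so f_y never vanishes: no point (x, y) can satisfy f = f_x = f_y = 0. In particular no (x, y) ∈ {−4, ..., 4}² is singular; the curve is smooth.


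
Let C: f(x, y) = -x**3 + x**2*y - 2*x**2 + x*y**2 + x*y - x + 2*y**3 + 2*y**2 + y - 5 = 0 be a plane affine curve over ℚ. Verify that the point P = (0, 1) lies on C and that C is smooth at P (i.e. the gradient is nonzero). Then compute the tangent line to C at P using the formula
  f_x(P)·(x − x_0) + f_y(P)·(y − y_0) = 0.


Tangent line at P: x + 11*y - 11 = 0.

Step 1: f(0, 1) = 0, so P lies on C.
Step 2: partial derivatives
  f_x(x, y) = -3*x**2 + 2*x*y - 4*x + y**2 + y - 1, f_y(x, y) = x**2 + 2*x*y + x + 6*y**2 + 4*y + 1.
  f_x(P) = 1, f_y(P) = 11 (gradient nonzero, so P is smooth).
Step 3: tangent line at P: 1·(x − 0) + 11·(y − 1) = 0.
Expanding: x + 11*y - 11 = 0.


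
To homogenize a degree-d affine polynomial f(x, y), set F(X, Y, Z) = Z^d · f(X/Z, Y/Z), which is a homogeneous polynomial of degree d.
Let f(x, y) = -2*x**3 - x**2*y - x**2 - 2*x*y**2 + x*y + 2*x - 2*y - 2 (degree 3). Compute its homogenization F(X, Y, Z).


F(X, Y, Z) = -2*X**3 - X**2*Y - X**2*Z - 2*X*Y**2 + X*Y*Z + 2*X*Z**2 - 2*Y*Z**2 - 2*Z**3

deg(f) = 3.
Substitute x = X/Z, y = Y/Z into f, then multiply by Z^3.
  monomial -2·x^3·y^0 ↦ -2·X^3·Y^0·Z^0.
  monomial -1·x^2·y^1 ↦ -1·X^2·Y^1·Z^0.
  monomial -1·x^2·y^0 ↦ -1·X^2·Y^0·Z^1.
  monomial -2·x^1·y^2 ↦ -2·X^1·Y^2·Z^0.
  monomial 1·x^1·y^1 ↦ 1·X^1·Y^1·Z^1.
  monomial 2·x^1·y^0 ↦ 2·X^1·Y^0·Z^2.
  monomial -2·x^0·y^1 ↦ -2·X^0·Y^1·Z^2.
  monomial -2·x^0·y^0 ↦ -2·X^0·Y^0·Z^3.
Collecting: F(X, Y, Z) = -2*X**3 - X**2*Y - X**2*Z - 2*X*Y**2 + X*Y*Z + 2*X*Z**2 - 2*Y*Z**2 - 2*Z**3.


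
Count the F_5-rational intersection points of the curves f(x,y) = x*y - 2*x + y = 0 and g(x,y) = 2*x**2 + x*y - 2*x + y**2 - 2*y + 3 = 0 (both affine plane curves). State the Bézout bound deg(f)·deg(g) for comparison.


Common zeros: {(3, 4)}; count = 1; Bézout bound = 4.

deg(f) = 2, deg(g) = 2, so Bézout bound = 4.
Scan x ∈ F_5. For each x, list the y ∈ F_5 with f(x, y) ≡ 0 and those with g(x, y) ≡ 0 (mod 5); the common zeros in that column are the intersection.
  x = 0: f ≡ 0 at y ∈ {0}; g ≡ 0 at y ∈ ∅; common: ∅.
  x = 1: f ≡ 0 at y ∈ {1}; g ≡ 0 at y ∈ {2, 4}; common: ∅.
  x = 2: f ≡ 0 at y ∈ {3}; g ≡ 0 at y ∈ ∅; common: ∅.
  x = 3: f ≡ 0 at y ∈ {4}; g ≡ 0 at y ∈ {0, 4}; common: {4}.
  x = 4: f ≡ 0 at y ∈ ∅; g ≡ 0 at y ∈ {1, 2}; common: ∅.
Collecting: common zeros = {(3, 4)}, so the count is 1.
Comparison with the Bézout bound: 1 ≤ 4 = deg(f)·deg(g), as expected for curves with no common component (the affine F_5-count falls short of the bound because intersections may lie at infinity, over extension fields, or carry multiplicity).


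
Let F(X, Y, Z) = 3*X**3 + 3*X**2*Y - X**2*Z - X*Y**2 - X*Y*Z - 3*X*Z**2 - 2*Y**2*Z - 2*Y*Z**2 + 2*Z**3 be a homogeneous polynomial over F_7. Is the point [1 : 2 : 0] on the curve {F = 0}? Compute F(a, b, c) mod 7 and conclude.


F(1,2,0) ≡ 5 (mod 7); P is NOT on the curve.

Evaluate F(1, 2, 0) term-by-term (mod 7).
  3*X**3 ↦ 3·1·1·1 = 3
  3*X**2*Y ↦ 3·1·2·1 = 6
  -X**2*Z ↦ -1·1·1·0 = 0
  -X*Y**2 ↦ -1·1·4·1 = -4
  -X*Y*Z ↦ -1·1·2·0 = 0
  -3*X*Z**2 ↦ -3·1·1·0 = 0
  -2*Y**2*Z ↦ -2·1·4·0 = 0
  -2*Y*Z**2 ↦ -2·1·2·0 = 0
  2*Z**3 ↦ 2·1·1·0 = 0
Sum: F(1, 2, 0) = (3) + (6) + (0) + (-4) + (0) + (0) + (0) + (0) + (0) = 5.
Reducing mod 7: 5 ≡ 5 (mod 7).
Since F(a, b, c) ≡ 5 ≠ 0 (mod 7), P does NOT lie on the curve.


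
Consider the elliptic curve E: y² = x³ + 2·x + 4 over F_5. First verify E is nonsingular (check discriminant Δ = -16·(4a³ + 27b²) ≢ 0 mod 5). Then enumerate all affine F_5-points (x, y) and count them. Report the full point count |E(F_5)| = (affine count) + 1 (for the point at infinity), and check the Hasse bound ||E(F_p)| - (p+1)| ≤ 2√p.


Affine points = {(0, 2), (0, 3), (2, 1), (2, 4), (4, 1), (4, 4)}; affine count = 6; |E(F_5)| = 7.

Discriminant check: Δ ∝ 4a³ + 27b² = 4·2³ + 27·4² = 4·8 + 27·16 ≡ 4 (mod 5). Nonzero ⇒ E is nonsingular.
For each x ∈ F_5, compute rhs = x³ + 2·x + 4 mod 5, then count y ∈ F_5 with y² ≡ rhs.
  x = 0: rhs = 4, matching y values: 2, 3 (2 points).
  x = 1: rhs = 2, matching y values: none (0 points).
  x = 2: rhs = 1, matching y values: 1, 4 (2 points).
  x = 3: rhs = 2, matching y values: none (0 points).
  x = 4: rhs = 1, matching y values: 1, 4 (2 points).
Total affine count: 6.
Full point count |E(F_5)| = 6 + 1 = 7.
Hasse bound: |7 − (5+1)| = |1| = 1 ≤ 2√5 ≈ 4.4721 ✓.


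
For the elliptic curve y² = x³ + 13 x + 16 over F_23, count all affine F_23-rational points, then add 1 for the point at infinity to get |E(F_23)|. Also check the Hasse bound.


Affine points = {(0, 4), (0, 19), (2, 2), (2, 21), (3, 6), (3, 17), (7, 6), (7, 17), (11, 8), (11, 15), (13, 6), (13, 17), (22, 5), (22, 18)}; affine count = 14; |E(F_23)| = 15.

Discriminant check: Δ ∝ 4a³ + 27b² = 4·13³ + 27·16² = 4·2197 + 27·256 ≡ 14 (mod 23). Nonzero ⇒ E is nonsingular.
For each x ∈ F_23, compute rhs = x³ + 13·x + 16 mod 23, then count y ∈ F_23 with y² ≡ rhs.
  x = 0: rhs = 16, matching y values: 4, 19 (2 points).
  x = 1: rhs = 7, matching y values: none (0 points).
  x = 2: rhs = 4, matching y values: 2, 21 (2 points).
  x = 3: rhs = 13, matching y values: 6, 17 (2 points).
  x = 4: rhs = 17, matching y values: none (0 points).
  x = 5: rhs = 22, matching y values: none (0 points).
  x = 6: rhs = 11, matching y values: none (0 points).
  x = 7: rhs = 13, matching y values: 6, 17 (2 points).
  x = 8: rhs = 11, matching y values: none (0 points).
  x = 9: rhs = 11, matching y values: none (0 points).
  x = 10: rhs = 19, matching y values: none (0 points).
  x = 11: rhs = 18, matching y values: 8, 15 (2 points).
  x = 12: rhs = 14, matching y values: none (0 points).
  x = 13: rhs = 13, matching y values: 6, 17 (2 points).
  x = 14: rhs = 21, matching y values: none (0 points).
  x = 15: rhs = 21, matching y values: none (0 points).
  x = 16: rhs = 19, matching y values: none (0 points).
  x = 17: rhs = 21, matching y values: none (0 points).
  x = 18: rhs = 10, matching y values: none (0 points).
  x = 19: rhs = 15, matching y values: none (0 points).
  x = 20: rhs = 19, matching y values: none (0 points).
  x = 21: rhs = 5, matching y values: none (0 points).
  x = 22: rhs = 2, matching y values: 5, 18 (2 points).
Total affine count: 14.
Full point count |E(F_23)| = 14 + 1 = 15.
Hasse bound: |15 − (23+1)| = |-9| = 9 ≤ 2√23 ≈ 9.5917 ✓.


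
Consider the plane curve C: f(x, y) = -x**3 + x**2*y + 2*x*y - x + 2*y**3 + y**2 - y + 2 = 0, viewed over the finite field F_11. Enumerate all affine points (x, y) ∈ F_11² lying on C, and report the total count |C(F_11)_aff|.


Affine F_11-points: {(1, 0), (3, 1), (3, 3), (4, 0), (4, 2), (4, 3), (5, 8), (6, 0), (7, 3), (7, 4), (7, 9), (8, 7)}; count = 12.

For each of the 121 pairs (x, y) ∈ F_11², evaluate f(x, y) mod 11. Record the zeros.
  x = 0: [0↦2, 1↦4, 2↦9, 3↦7, 4↦10, 5↦8, 6↦2, 7↦4, 8↦4, 9↦3, 10↦2]  zeros at y ∈ ∅
  x = 1: [0↦0, 1↦5, 2↦2, 3↦3, 4↦9, 5↦10, 6↦7, 7↦1, 8↦4, 9↦6, 10↦8]  zeros at y ∈ {0}
  x = 2: [0↦3, 1↦2, 2↦4, 3↦10, 4↦10, 5↦5, 6↦7, 7↦6, 8↦3, 9↦10, 10↦6]  zeros at y ∈ ∅
  x = 3: [0↦5, 1↦0, 2↦9, 3↦0, 4↦7, 5↦9, 6↦7, 7↦2, 8↦6, 9↦9, 10↦1]  zeros at y ∈ {1, 3}
  x = 4: [0↦0, 1↦4, 2↦0, 3↦0, 4↦5, 5↦5, 6↦1, 7↦5, 8↦7, 9↦8, 10↦9]  zeros at y ∈ {0, 2, 3}
  x = 5: [0↦4, 1↦8, 2↦4, 3↦4, 4↦9, 5↦9, 6↦5, 7↦9, 8↦0, 9↦1, 10↦2]  zeros at y ∈ {8}
  x = 6: [0↦0, 1↦6, 2↦4, 3↦6, 4↦2, 5↦4, 6↦2, 7↦8, 8↦1, 9↦4, 10↦7]  zeros at y ∈ {0}
  x = 7: [0↦4, 1↦3, 2↦5, 3↦0, 4↦0, 5↦6, 6↦8, 7↦7, 8↦4, 9↦0, 10↦7]  zeros at y ∈ {3, 4, 9}
  x = 8: [0↦10, 1↦4, 2↦1, 3↦2, 4↦8, 5↦9, 6↦6, 7↦0, 8↦3, 9↦5, 10↦7]  zeros at y ∈ {7}
  x = 9: [0↦1, 1↦3, 2↦8, 3↦6, 4↦9, 5↦7, 6↦1, 7↦3, 8↦3, 9↦2, 10↦1]  zeros at y ∈ ∅
  x = 10: [0↦4, 1↦5, 2↦9, 3↦6, 4↦8, 5↦5, 6↦9, 7↦10, 8↦9, 9↦7, 10↦5]  zeros at y ∈ ∅
Collecting zeros: affine points = {(1, 0), (3, 1), (3, 3), (4, 0), (4, 2), (4, 3), (5, 8), (6, 0), (7, 3), (7, 4), (7, 9), (8, 7)}.
Total count |C(F_11)_aff| = 12.


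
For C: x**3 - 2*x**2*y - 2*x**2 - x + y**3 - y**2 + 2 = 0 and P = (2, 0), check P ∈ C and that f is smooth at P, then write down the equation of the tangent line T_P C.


Tangent line at P: 3*x - 8*y - 6 = 0.

Step 1: f(2, 0) = 0, so P lies on C.
Step 2: partial derivatives
  f_x(x, y) = 3*x**2 - 4*x*y - 4*x - 1, f_y(x, y) = -2*x**2 + 3*y**2 - 2*y.
  f_x(P) = 3, f_y(P) = -8 (gradient nonzero, so P is smooth).
Step 3: tangent line at P: 3·(x − 2) + -8·(y − 0) = 0.
Expanding: 3*x - 8*y - 6 = 0.


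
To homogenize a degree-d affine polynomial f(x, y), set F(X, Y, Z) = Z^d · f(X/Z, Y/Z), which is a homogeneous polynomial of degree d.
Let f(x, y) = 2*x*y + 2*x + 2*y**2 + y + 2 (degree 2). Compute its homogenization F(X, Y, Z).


F(X, Y, Z) = 2*X*Y + 2*X*Z + 2*Y**2 + Y*Z + 2*Z**2

deg(f) = 2.
Substitute x = X/Z, y = Y/Z into f, then multiply by Z^2.
  monomial 2·x^1·y^1 ↦ 2·X^1·Y^1·Z^0.
  monomial 2·x^1·y^0 ↦ 2·X^1·Y^0·Z^1.
  monomial 2·x^0·y^2 ↦ 2·X^0·Y^2·Z^0.
  monomial 1·x^0·y^1 ↦ 1·X^0·Y^1·Z^1.
  monomial 2·x^0·y^0 ↦ 2·X^0·Y^0·Z^2.
Collecting: F(X, Y, Z) = 2*X*Y + 2*X*Z + 2*Y**2 + Y*Z + 2*Z**2.


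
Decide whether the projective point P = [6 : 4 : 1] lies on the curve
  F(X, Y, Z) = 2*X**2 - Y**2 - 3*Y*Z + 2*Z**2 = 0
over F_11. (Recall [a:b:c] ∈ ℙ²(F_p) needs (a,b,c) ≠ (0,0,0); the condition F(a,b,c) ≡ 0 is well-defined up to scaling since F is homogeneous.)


F(6,4,1) ≡ 2 (mod 11); P is NOT on the curve.

Evaluate F(6, 4, 1) term-by-term (mod 11).
  2*X**2 ↦ 2·36·1·1 = 72
  -Y**2 ↦ -1·1·16·1 = -16
  -3*Y*Z ↦ -3·1·4·1 = -12
  2*Z**2 ↦ 2·1·1·1 = 2
Sum: F(6, 4, 1) = (72) + (-16) + (-12) + (2) = 46.
Reducing mod 11: 46 ≡ 2 (mod 11).
Since F(a, b, c) ≡ 2 ≠ 0 (mod 11), P does NOT lie on the curve.


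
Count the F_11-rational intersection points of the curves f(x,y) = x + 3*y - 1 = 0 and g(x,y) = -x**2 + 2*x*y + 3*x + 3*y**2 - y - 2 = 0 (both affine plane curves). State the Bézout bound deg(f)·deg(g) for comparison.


Common zeros: {(1, 0), (7, 9)}; count = 2; Bézout bound = 2.

deg(f) = 1, deg(g) = 2, so Bézout bound = 2.
Scan x ∈ F_11. For each x, list the y ∈ F_11 with f(x, y) ≡ 0 and those with g(x, y) ≡ 0 (mod 11); the common zeros in that column are the intersection.
  x = 0: f ≡ 0 at y ∈ {4}; g ≡ 0 at y ∈ {1, 3}; common: ∅.
  x = 1: f ≡ 0 at y ∈ {0}; g ≡ 0 at y ∈ {0, 7}; common: {0}.
  x = 2: f ≡ 0 at y ∈ {7}; g ≡ 0 at y ∈ {0, 10}; common: ∅.
  x = 3: f ≡ 0 at y ∈ {3}; g ≡ 0 at y ∈ {4, 9}; common: ∅.
  x = 4: f ≡ 0 at y ∈ {10}; g ≡ 0 at y ∈ {8}; common: ∅.
  x = 5: f ≡ 0 at y ∈ {6}; g ≡ 0 at y ∈ {1, 7}; common: ∅.
  x = 6: f ≡ 0 at y ∈ {2}; g ≡ 0 at y ∈ {5, 6}; common: ∅.
  x = 7: f ≡ 0 at y ∈ {9}; g ≡ 0 at y ∈ {5, 9}; common: {9}.
  x = 8: f ≡ 0 at y ∈ {5}; g ≡ 0 at y ∈ {2, 4}; common: ∅.
  x = 9: f ≡ 0 at y ∈ {1}; g ≡ 0 at y ∈ {3, 6}; common: ∅.
  x = 10: f ≡ 0 at y ∈ {8}; g ≡ 0 at y ∈ {2, 10}; common: ∅.
Collecting: common zeros = {(1, 0), (7, 9)}, so the count is 2.
Comparison with the Bézout bound: 2 ≤ 2 = deg(f)·deg(g), as expected for curves with no common component (the bound is attained).


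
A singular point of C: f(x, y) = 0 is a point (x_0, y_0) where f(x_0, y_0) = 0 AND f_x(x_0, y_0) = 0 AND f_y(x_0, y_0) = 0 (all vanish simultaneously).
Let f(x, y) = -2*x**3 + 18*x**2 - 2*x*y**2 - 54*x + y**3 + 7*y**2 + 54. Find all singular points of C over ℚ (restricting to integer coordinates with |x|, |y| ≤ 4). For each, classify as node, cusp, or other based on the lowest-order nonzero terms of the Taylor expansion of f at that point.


Singular points: {(3, 0)}; classification: cusp.

Compute partial derivatives:
  f_x = -6*x**2 + 36*x - 2*y**2 - 54.
  f_y = -4*x*y + 3*y**2 + 14*y.
Scan x_0 ∈ {−4, ..., 4}. For each x_0, f_y(x_0, y) is a polynomial in y; find its integer roots y ∈ {−4, ..., 4}, then test f_x and f at those candidates.
  x = -4: f_y(-4, y) = 3*y**2 + 30*y; vanishes at y ∈ {0}. (-4, 0): f_x = -294 ≠ 0.
  x = -3: f_y(-3, y) = 3*y**2 + 26*y; vanishes at y ∈ {0}. (-3, 0): f_x = -216 ≠ 0.
  x = -2: f_y(-2, y) = 3*y**2 + 22*y; vanishes at y ∈ {0}. (-2, 0): f_x = -150 ≠ 0.
  x = -1: f_y(-1, y) = 3*y**2 + 18*y; vanishes at y ∈ {0}. (-1, 0): f_x = -96 ≠ 0.
  x = 0: f_y(0, y) = 3*y**2 + 14*y; vanishes at y ∈ {0}. (0, 0): f_x = -54 ≠ 0.
  x = 1: f_y(1, y) = 3*y**2 + 10*y; vanishes at y ∈ {0}. (1, 0): f_x = -24 ≠ 0.
  x = 2: f_y(2, y) = 3*y**2 + 6*y; vanishes at y ∈ {-2, 0}. (2, -2): f_x = -14 ≠ 0; (2, 0): f_x = -6 ≠ 0.
  x = 3: f_y(3, y) = 3*y**2 + 2*y; vanishes at y ∈ {0}. (3, 0): f_x = 0, f = 0 — SINGULAR.
  x = 4: f_y(4, y) = 3*y**2 - 2*y; vanishes at y ∈ {0}. (4, 0): f_x = -6 ≠ 0.
Only singular point on the grid: (3, 0).
Classify: substitute x = 3 + u, y = 0 + v and expand: f = -2*u**3 - 2*u*v**2 + v**3 + v**2.
No constant or linear terms (consistent with a singular point). Quadratic part: v**2. Cubic part: -2*u**3 - 2*u*v**2 + v**3.
The quadratic part v**2 is a perfect square, so there is a single (double) tangent line v = 0, i.e. y = 0. Restricting the cubic part to that line (v = 0) leaves -2*u**3 ≠ 0, so f is not divisible by v and the branch is v² ≈ 2*u**3 to lowest order — this is a cusp.
Classification: cusp.


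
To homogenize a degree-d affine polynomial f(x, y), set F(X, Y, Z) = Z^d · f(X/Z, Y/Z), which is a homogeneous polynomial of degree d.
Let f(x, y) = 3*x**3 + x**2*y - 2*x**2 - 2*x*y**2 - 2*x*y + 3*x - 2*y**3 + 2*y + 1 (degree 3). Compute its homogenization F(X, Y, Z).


F(X, Y, Z) = 3*X**3 + X**2*Y - 2*X**2*Z - 2*X*Y**2 - 2*X*Y*Z + 3*X*Z**2 - 2*Y**3 + 2*Y*Z**2 + Z**3

deg(f) = 3.
Substitute x = X/Z, y = Y/Z into f, then multiply by Z^3.
  monomial 3·x^3·y^0 ↦ 3·X^3·Y^0·Z^0.
  monomial 1·x^2·y^1 ↦ 1·X^2·Y^1·Z^0.
  monomial -2·x^2·y^0 ↦ -2·X^2·Y^0·Z^1.
  monomial -2·x^1·y^2 ↦ -2·X^1·Y^2·Z^0.
  monomial -2·x^1·y^1 ↦ -2·X^1·Y^1·Z^1.
  monomial 3·x^1·y^0 ↦ 3·X^1·Y^0·Z^2.
  monomial -2·x^0·y^3 ↦ -2·X^0·Y^3·Z^0.
  monomial 2·x^0·y^1 ↦ 2·X^0·Y^1·Z^2.
  monomial 1·x^0·y^0 ↦ 1·X^0·Y^0·Z^3.
Collecting: F(X, Y, Z) = 3*X**3 + X**2*Y - 2*X**2*Z - 2*X*Y**2 - 2*X*Y*Z + 3*X*Z**2 - 2*Y**3 + 2*Y*Z**2 + Z**3.


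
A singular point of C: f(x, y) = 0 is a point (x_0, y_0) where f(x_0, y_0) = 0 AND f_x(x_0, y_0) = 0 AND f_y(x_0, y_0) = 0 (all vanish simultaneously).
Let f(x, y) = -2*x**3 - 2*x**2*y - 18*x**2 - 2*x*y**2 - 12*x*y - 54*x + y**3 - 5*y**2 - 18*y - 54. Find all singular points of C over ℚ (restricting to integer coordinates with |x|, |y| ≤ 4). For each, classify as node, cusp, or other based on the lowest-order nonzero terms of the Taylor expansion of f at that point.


Singular points: {(-3, 0)}; classification: cusp.

Compute partial derivatives:
  f_x = -6*x**2 - 4*x*y - 36*x - 2*y**2 - 12*y - 54.
  f_y = -2*x**2 - 4*x*y - 12*x + 3*y**2 - 10*y - 18.
Scan x_0 ∈ {−4, ..., 4}. For each x_0, f_y(x_0, y) is a polynomial in y; find its integer roots y ∈ {−4, ..., 4}, then test f_x and f at those candidates.
  x = -4: f_y(-4, y) = 3*y**2 + 6*y - 2; no integer root y with |y| ≤ 4.
  x = -3: f_y(-3, y) = 3*y**2 + 2*y; vanishes at y ∈ {0}. (-3, 0): f_x = 0, f = 0 — SINGULAR.
  x = -2: f_y(-2, y) = 3*y**2 - 2*y - 2; no integer root y with |y| ≤ 4.
  x = -1: f_y(-1, y) = 3*y**2 - 6*y - 8; no integer root y with |y| ≤ 4.
  x = 0: f_y(0, y) = 3*y**2 - 10*y - 18; no integer root y with |y| ≤ 4.
  x = 1: f_y(1, y) = 3*y**2 - 14*y - 32; no integer root y with |y| ≤ 4.
  x = 2: f_y(2, y) = 3*y**2 - 18*y - 50; no integer root y with |y| ≤ 4.
  x = 3: f_y(3, y) = 3*y**2 - 22*y - 72; no integer root y with |y| ≤ 4.
  x = 4: f_y(4, y) = 3*y**2 - 26*y - 98; no integer root y with |y| ≤ 4.
Only singular point on the grid: (-3, 0).
Classify: substitute x = -3 + u, y = 0 + v and expand: f = -2*u**3 - 2*u**2*v - 2*u*v**2 + v**3 + v**2.
No constant or linear terms (consistent with a singular point). Quadratic part: v**2. Cubic part: -2*u**3 - 2*u**2*v - 2*u*v**2 + v**3.
The quadratic part v**2 is a perfect square, so there is a single (double) tangent line v = 0, i.e. y = 0. Restricting the cubic part to that line (v = 0) leaves -2*u**3 ≠ 0, so f is not divisible by v and the branch is v² ≈ 2*u**3 to lowest order — this is a cusp.
Classification: cusp.


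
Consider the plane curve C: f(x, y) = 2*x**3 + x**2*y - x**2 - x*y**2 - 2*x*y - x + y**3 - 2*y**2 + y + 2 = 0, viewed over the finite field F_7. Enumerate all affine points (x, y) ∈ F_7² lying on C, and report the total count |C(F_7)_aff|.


Affine F_7-points: {(0, 3), (1, 1), (2, 5), (4, 2), (5, 4), (5, 5), (6, 0)}; count = 7.

For each of the 49 pairs (x, y) ∈ F_7², evaluate f(x, y) mod 7. Record the zeros.
  x = 0: [0↦2, 1↦2, 2↦4, 3↦0, 4↦3, 5↦5, 6↦5]  zeros at y ∈ {3}
  x = 1: [0↦2, 1↦0, 2↦5, 3↦2, 4↦4, 5↦3, 6↦5]  zeros at y ∈ {1}
  x = 2: [0↦5, 1↦3, 2↦6, 3↦6, 4↦2, 5↦0, 6↦6]  zeros at y ∈ {5}
  x = 3: [0↦2, 1↦2, 2↦5, 3↦3, 4↦2, 5↦1, 6↦6]  zeros at y ∈ ∅
  x = 4: [0↦5, 1↦2, 2↦0, 3↦5, 4↦2, 5↦4, 6↦3]  zeros at y ∈ {2}
  x = 5: [0↦5, 1↦1, 2↦3, 3↦3, 4↦0, 5↦0, 6↦2]  zeros at y ∈ {4, 5}
  x = 6: [0↦0, 1↦4, 2↦5, 3↦2, 4↦1, 5↦1, 6↦1]  zeros at y ∈ {0}
Collecting zeros: affine points = {(0, 3), (1, 1), (2, 5), (4, 2), (5, 4), (5, 5), (6, 0)}.
Total count |C(F_7)_aff| = 7.


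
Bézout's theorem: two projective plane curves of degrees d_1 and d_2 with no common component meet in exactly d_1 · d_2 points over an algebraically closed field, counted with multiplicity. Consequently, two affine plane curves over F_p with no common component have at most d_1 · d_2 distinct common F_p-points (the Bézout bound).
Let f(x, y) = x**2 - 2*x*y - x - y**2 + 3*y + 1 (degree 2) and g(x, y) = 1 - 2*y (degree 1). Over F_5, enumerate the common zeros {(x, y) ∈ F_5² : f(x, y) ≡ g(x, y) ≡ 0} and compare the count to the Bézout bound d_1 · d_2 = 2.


Common zeros: {(1, 3)}; count = 1; Bézout bound = 2.

deg(f) = 2, deg(g) = 1, so Bézout bound = 2.
Scan x ∈ F_5. For each x, list the y ∈ F_5 with f(x, y) ≡ 0 and those with g(x, y) ≡ 0 (mod 5); the common zeros in that column are the intersection.
  x = 0: f ≡ 0 at y ∈ ∅; g ≡ 0 at y ∈ {3}; common: ∅.
  x = 1: f ≡ 0 at y ∈ {3}; g ≡ 0 at y ∈ {3}; common: {3}.
  x = 2: f ≡ 0 at y ∈ ∅; g ≡ 0 at y ∈ {3}; common: ∅.
  x = 3: f ≡ 0 at y ∈ ∅; g ≡ 0 at y ∈ {3}; common: ∅.
  x = 4: f ≡ 0 at y ∈ ∅; g ≡ 0 at y ∈ {3}; common: ∅.
Collecting: common zeros = {(1, 3)}, so the count is 1.
Comparison with the Bézout bound: 1 ≤ 2 = deg(f)·deg(g), as expected for curves with no common component (the affine F_5-count falls short of the bound because intersections may lie at infinity, over extension fields, or carry multiplicity).


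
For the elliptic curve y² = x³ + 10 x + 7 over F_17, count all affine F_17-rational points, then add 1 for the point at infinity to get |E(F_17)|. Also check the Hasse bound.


Affine points = {(1, 1), (1, 16), (2, 1), (2, 16), (3, 8), (3, 9), (4, 3), (4, 14), (8, 2), (8, 15), (10, 6), (10, 11), (12, 6), (12, 11), (14, 1), (14, 16), (15, 8), (15, 9), (16, 8), (16, 9)}; affine count = 20; |E(F_17)| = 21.

Discriminant check: Δ ∝ 4a³ + 27b² = 4·10³ + 27·7² = 4·1000 + 27·49 ≡ 2 (mod 17). Nonzero ⇒ E is nonsingular.
For each x ∈ F_17, compute rhs = x³ + 10·x + 7 mod 17, then count y ∈ F_17 with y² ≡ rhs.
  x = 0: rhs = 7, matching y values: none (0 points).
  x = 1: rhs = 1, matching y values: 1, 16 (2 points).
  x = 2: rhs = 1, matching y values: 1, 16 (2 points).
  x = 3: rhs = 13, matching y values: 8, 9 (2 points).
  x = 4: rhs = 9, matching y values: 3, 14 (2 points).
  x = 5: rhs = 12, matching y values: none (0 points).
  x = 6: rhs = 11, matching y values: none (0 points).
  x = 7: rhs = 12, matching y values: none (0 points).
  x = 8: rhs = 4, matching y values: 2, 15 (2 points).
  x = 9: rhs = 10, matching y values: none (0 points).
  x = 10: rhs = 2, matching y values: 6, 11 (2 points).
  x = 11: rhs = 3, matching y values: none (0 points).
  x = 12: rhs = 2, matching y values: 6, 11 (2 points).
  x = 13: rhs = 5, matching y values: none (0 points).
  x = 14: rhs = 1, matching y values: 1, 16 (2 points).
  x = 15: rhs = 13, matching y values: 8, 9 (2 points).
  x = 16: rhs = 13, matching y values: 8, 9 (2 points).
Total affine count: 20.
Full point count |E(F_17)| = 20 + 1 = 21.
Hasse bound: |21 − (17+1)| = |3| = 3 ≤ 2√17 ≈ 8.2462 ✓.


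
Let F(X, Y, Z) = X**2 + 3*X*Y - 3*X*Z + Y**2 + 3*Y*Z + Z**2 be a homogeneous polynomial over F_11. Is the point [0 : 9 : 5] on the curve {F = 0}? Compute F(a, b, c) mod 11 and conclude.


F(0,9,5) ≡ 10 (mod 11); P is NOT on the curve.

Evaluate F(0, 9, 5) term-by-term (mod 11).
  X**2 ↦ 1·0·1·1 = 0
  3*X*Y ↦ 3·0·9·1 = 0
  -3*X*Z ↦ -3·0·1·5 = 0
  Y**2 ↦ 1·1·81·1 = 81
  3*Y*Z ↦ 3·1·9·5 = 135
  Z**2 ↦ 1·1·1·25 = 25
Sum: F(0, 9, 5) = (0) + (0) + (0) + (81) + (135) + (25) = 241.
Reducing mod 11: 241 ≡ 10 (mod 11).
Since F(a, b, c) ≡ 10 ≠ 0 (mod 11), P does NOT lie on the curve.


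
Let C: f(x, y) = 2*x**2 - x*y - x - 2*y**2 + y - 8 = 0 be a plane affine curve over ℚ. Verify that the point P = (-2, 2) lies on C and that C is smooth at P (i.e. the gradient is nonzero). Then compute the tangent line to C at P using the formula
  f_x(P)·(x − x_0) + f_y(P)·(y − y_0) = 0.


Tangent line at P: -11*x - 5*y - 12 = 0.

Step 1: f(-2, 2) = 0, so P lies on C.
Step 2: partial derivatives
  f_x(x, y) = 4*x - y - 1, f_y(x, y) = -x - 4*y + 1.
  f_x(P) = -11, f_y(P) = -5 (gradient nonzero, so P is smooth).
Step 3: tangent line at P: -11·(x − -2) + -5·(y − 2) = 0.
Expanding: -11*x - 5*y - 12 = 0.


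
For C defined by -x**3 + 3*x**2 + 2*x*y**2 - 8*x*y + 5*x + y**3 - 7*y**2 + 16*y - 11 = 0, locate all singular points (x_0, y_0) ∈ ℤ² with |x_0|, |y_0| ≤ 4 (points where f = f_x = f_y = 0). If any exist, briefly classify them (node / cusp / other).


Singular points: {(1, 2)}; classification: cusp.

Compute partial derivatives:
  f_x = -3*x**2 + 6*x + 2*y**2 - 8*y + 5.
  f_y = 4*x*y - 8*x + 3*y**2 - 14*y + 16.
Scan x_0 ∈ {−4, ..., 4}. For each x_0, f_y(x_0, y) is a polynomial in y; find its integer roots y ∈ {−4, ..., 4}, then test f_x and f at those candidates.
  x = -4: f_y(-4, y) = 3*y**2 - 30*y + 48; vanishes at y ∈ {2}. (-4, 2): f_x = -75 ≠ 0.
  x = -3: f_y(-3, y) = 3*y**2 - 26*y + 40; vanishes at y ∈ {2}. (-3, 2): f_x = -48 ≠ 0.
  x = -2: f_y(-2, y) = 3*y**2 - 22*y + 32; vanishes at y ∈ {2}. (-2, 2): f_x = -27 ≠ 0.
  x = -1: f_y(-1, y) = 3*y**2 - 18*y + 24; vanishes at y ∈ {2, 4}. (-1, 2): f_x = -12 ≠ 0; (-1, 4): f_x = -4 ≠ 0.
  x = 0: f_y(0, y) = 3*y**2 - 14*y + 16; vanishes at y ∈ {2}. (0, 2): f_x = -3 ≠ 0.
  x = 1: f_y(1, y) = 3*y**2 - 10*y + 8; vanishes at y ∈ {2}. (1, 2): f_x = 0, f = 0 — SINGULAR.
  x = 2: f_y(2, y) = 3*y**2 - 6*y; vanishes at y ∈ {0, 2}. (2, 0): f_x = 5 ≠ 0; (2, 2): f_x = -3 ≠ 0.
  x = 3: f_y(3, y) = 3*y**2 - 2*y - 8; vanishes at y ∈ {2}. (3, 2): f_x = -12 ≠ 0.
  x = 4: f_y(4, y) = 3*y**2 + 2*y - 16; vanishes at y ∈ {2}. (4, 2): f_x = -27 ≠ 0.
Only singular point on the grid: (1, 2).
Classify: substitute x = 1 + u, y = 2 + v and expand: f = -u**3 + 2*u*v**2 + v**3 + v**2.
No constant or linear terms (consistent with a singular point). Quadratic part: v**2. Cubic part: -u**3 + 2*u*v**2 + v**3.
The quadratic part v**2 is a perfect square, so there is a single (double) tangent line v = 0, i.e. y = 2. Restricting the cubic part to that line (v = 0) leaves -u**3 ≠ 0, so f is not divisible by v and the branch is v² ≈ u**3 to lowest order — this is a cusp.
Classification: cusp.


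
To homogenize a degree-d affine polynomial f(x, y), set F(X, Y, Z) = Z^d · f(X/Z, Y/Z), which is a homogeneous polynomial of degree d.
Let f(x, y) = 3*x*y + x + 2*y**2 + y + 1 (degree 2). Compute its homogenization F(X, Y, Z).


F(X, Y, Z) = 3*X*Y + X*Z + 2*Y**2 + Y*Z + Z**2

deg(f) = 2.
Substitute x = X/Z, y = Y/Z into f, then multiply by Z^2.
  monomial 3·x^1·y^1 ↦ 3·X^1·Y^1·Z^0.
  monomial 1·x^1·y^0 ↦ 1·X^1·Y^0·Z^1.
  monomial 2·x^0·y^2 ↦ 2·X^0·Y^2·Z^0.
  monomial 1·x^0·y^1 ↦ 1·X^0·Y^1·Z^1.
  monomial 1·x^0·y^0 ↦ 1·X^0·Y^0·Z^2.
Collecting: F(X, Y, Z) = 3*X*Y + X*Z + 2*Y**2 + Y*Z + Z**2.


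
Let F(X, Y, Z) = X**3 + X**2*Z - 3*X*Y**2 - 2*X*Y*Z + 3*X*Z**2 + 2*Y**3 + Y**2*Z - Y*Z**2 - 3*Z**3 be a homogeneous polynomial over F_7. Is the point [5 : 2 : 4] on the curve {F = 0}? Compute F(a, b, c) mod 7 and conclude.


F(5,2,4) ≡ 0 (mod 7); P is on the curve.

Evaluate F(5, 2, 4) term-by-term (mod 7).
  X**3 ↦ 1·125·1·1 = 125
  X**2*Z ↦ 1·25·1·4 = 100
  -3*X*Y**2 ↦ -3·5·4·1 = -60
  -2*X*Y*Z ↦ -2·5·2·4 = -80
  3*X*Z**2 ↦ 3·5·1·16 = 240
  2*Y**3 ↦ 2·1·8·1 = 16
  Y**2*Z ↦ 1·1·4·4 = 16
  -Y*Z**2 ↦ -1·1·2·16 = -32
  -3*Z**3 ↦ -3·1·1·64 = -192
Sum: F(5, 2, 4) = (125) + (100) + (-60) + (-80) + (240) + (16) + (16) + (-32) + (-192) = 133.
Reducing mod 7: 133 ≡ 0 (mod 7).
Since F(a, b, c) ≡ 0 (mod 7), P lies on the curve.


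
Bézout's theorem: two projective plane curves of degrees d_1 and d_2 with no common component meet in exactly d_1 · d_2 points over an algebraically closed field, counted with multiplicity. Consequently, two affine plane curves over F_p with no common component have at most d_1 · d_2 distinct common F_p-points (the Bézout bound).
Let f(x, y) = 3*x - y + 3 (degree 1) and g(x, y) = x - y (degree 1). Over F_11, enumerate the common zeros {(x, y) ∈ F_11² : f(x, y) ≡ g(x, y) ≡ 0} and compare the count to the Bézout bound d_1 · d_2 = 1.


Common zeros: {(4, 4)}; count = 1; Bézout bound = 1.

deg(f) = 1, deg(g) = 1, so Bézout bound = 1.
Scan x ∈ F_11. For each x, list the y ∈ F_11 with f(x, y) ≡ 0 and those with g(x, y) ≡ 0 (mod 11); the common zeros in that column are the intersection.
  x = 0: f ≡ 0 at y ∈ {3}; g ≡ 0 at y ∈ {0}; common: ∅.
  x = 1: f ≡ 0 at y ∈ {6}; g ≡ 0 at y ∈ {1}; common: ∅.
  x = 2: f ≡ 0 at y ∈ {9}; g ≡ 0 at y ∈ {2}; common: ∅.
  x = 3: f ≡ 0 at y ∈ {1}; g ≡ 0 at y ∈ {3}; common: ∅.
  x = 4: f ≡ 0 at y ∈ {4}; g ≡ 0 at y ∈ {4}; common: {4}.
  x = 5: f ≡ 0 at y ∈ {7}; g ≡ 0 at y ∈ {5}; common: ∅.
  x = 6: f ≡ 0 at y ∈ {10}; g ≡ 0 at y ∈ {6}; common: ∅.
  x = 7: f ≡ 0 at y ∈ {2}; g ≡ 0 at y ∈ {7}; common: ∅.
  x = 8: f ≡ 0 at y ∈ {5}; g ≡ 0 at y ∈ {8}; common: ∅.
  x = 9: f ≡ 0 at y ∈ {8}; g ≡ 0 at y ∈ {9}; common: ∅.
  x = 10: f ≡ 0 at y ∈ {0}; g ≡ 0 at y ∈ {10}; common: ∅.
Collecting: common zeros = {(4, 4)}, so the count is 1.
Comparison with the Bézout bound: 1 ≤ 1 = deg(f)·deg(g), as expected for curves with no common component (the bound is attained).


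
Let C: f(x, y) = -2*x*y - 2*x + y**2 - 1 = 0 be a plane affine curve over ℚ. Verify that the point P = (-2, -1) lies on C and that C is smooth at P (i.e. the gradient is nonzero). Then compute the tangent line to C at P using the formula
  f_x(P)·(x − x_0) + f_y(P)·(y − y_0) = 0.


Tangent line at P: 2*y + 2 = 0.

Step 1: f(-2, -1) = 0, so P lies on C.
Step 2: partial derivatives
  f_x(x, y) = -2*y - 2, f_y(x, y) = -2*x + 2*y.
  f_x(P) = 0, f_y(P) = 2 (gradient nonzero, so P is smooth).
Step 3: tangent line at P: 0·(x − -2) + 2·(y − -1) = 0.
Expanding: 2*y + 2 = 0.


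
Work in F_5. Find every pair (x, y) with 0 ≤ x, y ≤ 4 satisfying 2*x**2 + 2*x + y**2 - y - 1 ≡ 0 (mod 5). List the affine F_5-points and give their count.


Affine F_5-points: {(0, 3), (1, 2), (1, 4), (3, 2), (3, 4), (4, 3)}; count = 6.

For each of the 25 pairs (x, y) ∈ F_5², evaluate f(x, y) mod 5. Record the zeros.
  x = 0: [0↦4, 1↦4, 2↦1, 3↦0, 4↦1]  zeros at y ∈ {3}
  x = 1: [0↦3, 1↦3, 2↦0, 3↦4, 4↦0]  zeros at y ∈ {2, 4}
  x = 2: [0↦1, 1↦1, 2↦3, 3↦2, 4↦3]  zeros at y ∈ ∅
  x = 3: [0↦3, 1↦3, 2↦0, 3↦4, 4↦0]  zeros at y ∈ {2, 4}
  x = 4: [0↦4, 1↦4, 2↦1, 3↦0, 4↦1]  zeros at y ∈ {3}
Collecting zeros: affine points = {(0, 3), (1, 2), (1, 4), (3, 2), (3, 4), (4, 3)}.
Total count |C(F_5)_aff| = 6.


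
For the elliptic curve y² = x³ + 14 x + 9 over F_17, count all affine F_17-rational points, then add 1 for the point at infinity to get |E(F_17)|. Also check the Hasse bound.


Affine points = {(0, 3), (0, 14), (5, 0), (7, 5), (7, 12), (8, 2), (8, 15), (11, 7), (11, 10), (12, 1), (12, 16), (13, 5), (13, 12), (14, 5), (14, 12)}; affine count = 15; |E(F_17)| = 16.

Discriminant check: Δ ∝ 4a³ + 27b² = 4·14³ + 27·9² = 4·2744 + 27·81 ≡ 5 (mod 17). Nonzero ⇒ E is nonsingular.
For each x ∈ F_17, compute rhs = x³ + 14·x + 9 mod 17, then count y ∈ F_17 with y² ≡ rhs.
  x = 0: rhs = 9, matching y values: 3, 14 (2 points).
  x = 1: rhs = 7, matching y values: none (0 points).
  x = 2: rhs = 11, matching y values: none (0 points).
  x = 3: rhs = 10, matching y values: none (0 points).
  x = 4: rhs = 10, matching y values: none (0 points).
  x = 5: rhs = 0, matching y values: 0 (1 points).
  x = 6: rhs = 3, matching y values: none (0 points).
  x = 7: rhs = 8, matching y values: 5, 12 (2 points).
  x = 8: rhs = 4, matching y values: 2, 15 (2 points).
  x = 9: rhs = 14, matching y values: none (0 points).
  x = 10: rhs = 10, matching y values: none (0 points).
  x = 11: rhs = 15, matching y values: 7, 10 (2 points).
  x = 12: rhs = 1, matching y values: 1, 16 (2 points).
  x = 13: rhs = 8, matching y values: 5, 12 (2 points).
  x = 14: rhs = 8, matching y values: 5, 12 (2 points).
  x = 15: rhs = 7, matching y values: none (0 points).
  x = 16: rhs = 11, matching y values: none (0 points).
Total affine count: 15.
Full point count |E(F_17)| = 15 + 1 = 16.
Hasse bound: |16 − (17+1)| = |-2| = 2 ≤ 2√17 ≈ 8.2462 ✓.
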